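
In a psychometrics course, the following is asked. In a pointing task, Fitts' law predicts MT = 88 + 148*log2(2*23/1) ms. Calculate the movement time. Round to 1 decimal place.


MT = 88 + 148 * log2(2*23/1)
2D/W = 46.0
log2(46.0) = 5.5236
MT = 88 + 148 * 5.5236
= 905.5 ms


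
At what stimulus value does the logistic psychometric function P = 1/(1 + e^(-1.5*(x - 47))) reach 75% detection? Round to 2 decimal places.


At P = 0.75: 0.75 = 1/(1 + e^(-k*(x-x0)))
Solving: e^(-k*(x-x0)) = 1/3
x = x0 + ln(3)/k
ln(3) = 1.0986
x = 47 + 1.0986/1.5
= 47 + 0.7324
= 47.73


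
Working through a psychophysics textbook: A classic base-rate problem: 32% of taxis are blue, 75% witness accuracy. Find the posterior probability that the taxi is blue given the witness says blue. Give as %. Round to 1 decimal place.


P(blue | says blue) = P(says blue | blue)*P(blue) / [P(says blue | blue)*P(blue) + P(says blue | not blue)*P(not blue)]
Numerator = 0.75 * 0.32 = 0.24
False identification = 0.25 * 0.68 = 0.17
P = 0.24 / (0.24 + 0.17)
= 0.24 / 0.41
As percentage = 58.5


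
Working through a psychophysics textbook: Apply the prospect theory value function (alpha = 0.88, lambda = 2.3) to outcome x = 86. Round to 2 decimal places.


Since x = 86 >= 0, use v(x) = x^0.88
86^0.88 = 50.3917
v(86) = 50.39


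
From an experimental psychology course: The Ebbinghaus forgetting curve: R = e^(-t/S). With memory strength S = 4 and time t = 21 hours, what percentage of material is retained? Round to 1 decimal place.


R = e^(-t/S)
-t/S = -21/4 = -5.25
R = e^(-5.25) = 0.005248
Percentage = 0.005248 * 100
= 0.5


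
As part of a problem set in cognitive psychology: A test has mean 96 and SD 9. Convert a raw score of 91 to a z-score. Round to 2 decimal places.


z = (X - mu) / sigma
= (91 - 96) / 9
= -5 / 9
= -0.56


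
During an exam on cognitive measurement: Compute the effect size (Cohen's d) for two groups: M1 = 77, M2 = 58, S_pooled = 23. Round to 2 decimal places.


Cohen's d = (M1 - M2) / S_pooled
= (77 - 58) / 23
= 19 / 23
= 0.83


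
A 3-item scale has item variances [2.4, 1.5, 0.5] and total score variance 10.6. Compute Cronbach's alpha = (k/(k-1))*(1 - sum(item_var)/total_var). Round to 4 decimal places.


alpha = (k/(k-1)) * (1 - sum(s_i^2)/s_total^2)
sum(item variances) = 4.4
k/(k-1) = 3/2 = 1.5
1 - 4.4/10.6 = 1 - 0.415094 = 0.584906
alpha = 1.5 * 0.584906
= 0.8774


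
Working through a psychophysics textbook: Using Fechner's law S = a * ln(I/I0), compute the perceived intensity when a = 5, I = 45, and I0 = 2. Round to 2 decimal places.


S = 5 * ln(45/2)
I/I0 = 22.5
ln(22.5) = 3.1135
S = 5 * 3.1135
= 15.57


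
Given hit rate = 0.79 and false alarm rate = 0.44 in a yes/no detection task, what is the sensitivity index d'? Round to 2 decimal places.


d' = z(HR) - z(FAR)
z(0.79) = 0.8064
z(0.44) = -0.151
d' = 0.8064 - -0.151
= 0.96


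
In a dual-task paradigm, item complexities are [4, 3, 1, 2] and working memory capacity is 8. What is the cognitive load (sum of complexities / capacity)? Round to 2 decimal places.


Total complexity = 4 + 3 + 1 + 2 = 10
Load = total / capacity = 10 / 8
= 1.25


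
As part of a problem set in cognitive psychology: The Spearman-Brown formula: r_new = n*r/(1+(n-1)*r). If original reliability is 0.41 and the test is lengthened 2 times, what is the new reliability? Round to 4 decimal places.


r_new = n*r / (1 + (n-1)*r)
Numerator = 2 * 0.41 = 0.82
Denominator = 1 + 1 * 0.41 = 1.41
r_new = 0.82 / 1.41
= 0.5816


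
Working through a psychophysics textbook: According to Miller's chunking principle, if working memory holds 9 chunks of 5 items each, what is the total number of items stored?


Total items = chunks * items_per_chunk
= 9 * 5
= 45


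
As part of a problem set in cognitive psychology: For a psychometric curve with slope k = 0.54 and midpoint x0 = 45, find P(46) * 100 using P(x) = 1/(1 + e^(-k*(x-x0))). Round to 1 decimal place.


P(x) = 1/(1 + e^(-0.54*(46 - 45)))
Exponent = -0.54 * 1 = -0.54
e^(-0.54) = 0.582748
P = 1/(1 + 0.582748) = 0.631813
Percentage = 63.2


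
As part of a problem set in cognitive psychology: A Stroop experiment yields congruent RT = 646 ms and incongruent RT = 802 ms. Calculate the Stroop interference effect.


Stroop effect = RT(incongruent) - RT(congruent)
= 802 - 646
= 156 ms


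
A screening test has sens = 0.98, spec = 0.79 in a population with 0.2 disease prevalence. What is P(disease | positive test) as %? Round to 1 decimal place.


PPV = (sens * prev) / (sens * prev + (1-spec) * (1-prev))
Numerator = 0.98 * 0.2 = 0.196
P(positive and no disease) = (1 - spec) * (1 - prev) = (1 - 0.79) * (1 - 0.2) = 0.168
Denominator = 0.196 + 0.168 = 0.364
PPV = 0.196 / 0.364 = 0.538462
As percentage = 53.8


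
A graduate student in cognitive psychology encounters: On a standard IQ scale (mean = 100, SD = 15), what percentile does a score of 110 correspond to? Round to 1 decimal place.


z = (IQ - mean) / SD
z = (110 - 100) / 15 = 0.6667
Percentile = Phi(0.6667) * 100
Phi(0.6667) = 0.747518
= 74.8


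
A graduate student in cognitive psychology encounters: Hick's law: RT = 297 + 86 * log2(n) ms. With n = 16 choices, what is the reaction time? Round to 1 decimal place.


RT = 297 + 86 * log2(16)
log2(16) = 4.0
RT = 297 + 86 * 4.0
= 297 + 344.0
= 641.0 ms


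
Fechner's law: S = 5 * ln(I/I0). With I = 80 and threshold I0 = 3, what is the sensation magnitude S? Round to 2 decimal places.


S = 5 * ln(80/3)
I/I0 = 26.666667
ln(26.666667) = 3.2834
S = 5 * 3.2834
= 16.42


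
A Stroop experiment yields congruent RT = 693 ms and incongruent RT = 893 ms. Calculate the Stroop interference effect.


Stroop effect = RT(incongruent) - RT(congruent)
= 893 - 693
= 200 ms


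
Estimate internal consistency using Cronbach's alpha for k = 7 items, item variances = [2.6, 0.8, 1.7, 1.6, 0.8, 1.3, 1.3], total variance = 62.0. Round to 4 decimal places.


alpha = (k/(k-1)) * (1 - sum(s_i^2)/s_total^2)
sum(item variances) = 10.1
k/(k-1) = 7/6 = 1.166667
1 - 10.1/62.0 = 1 - 0.162903 = 0.837097
alpha = 1.166667 * 0.837097
= 0.9766


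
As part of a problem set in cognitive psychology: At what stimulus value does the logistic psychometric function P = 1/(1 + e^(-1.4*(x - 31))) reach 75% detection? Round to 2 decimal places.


At P = 0.75: 0.75 = 1/(1 + e^(-k*(x-x0)))
Solving: e^(-k*(x-x0)) = 1/3
x = x0 + ln(3)/k
ln(3) = 1.0986
x = 31 + 1.0986/1.4
= 31 + 0.7847
= 31.78


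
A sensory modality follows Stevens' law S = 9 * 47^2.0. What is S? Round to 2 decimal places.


S = 9 * 47^2.0
47^2.0 = 2209.0
S = 9 * 2209.0
= 19881.00


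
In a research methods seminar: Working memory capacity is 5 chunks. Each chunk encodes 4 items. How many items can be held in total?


Total items = chunks * items_per_chunk
= 5 * 4
= 20


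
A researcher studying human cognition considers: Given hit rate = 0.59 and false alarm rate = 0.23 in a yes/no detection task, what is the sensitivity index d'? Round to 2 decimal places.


d' = z(HR) - z(FAR)
z(0.59) = 0.2275
z(0.23) = -0.7388
d' = 0.2275 - -0.7388
= 0.97


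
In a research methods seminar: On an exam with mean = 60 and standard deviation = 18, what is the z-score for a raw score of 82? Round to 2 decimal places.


z = (X - mu) / sigma
= (82 - 60) / 18
= 22 / 18
= 1.22


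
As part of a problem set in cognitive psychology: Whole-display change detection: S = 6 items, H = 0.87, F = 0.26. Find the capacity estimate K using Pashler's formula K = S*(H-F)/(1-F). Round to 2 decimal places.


K = S * (H - F) / (1 - F)
H - F = 0.61
1 - F = 0.74
K = 6 * 0.61 / 0.74
= 4.95


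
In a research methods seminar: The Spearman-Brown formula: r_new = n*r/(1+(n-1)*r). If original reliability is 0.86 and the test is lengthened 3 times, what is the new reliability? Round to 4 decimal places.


r_new = n*r / (1 + (n-1)*r)
Numerator = 3 * 0.86 = 2.58
Denominator = 1 + 2 * 0.86 = 2.72
r_new = 2.58 / 2.72
= 0.9485


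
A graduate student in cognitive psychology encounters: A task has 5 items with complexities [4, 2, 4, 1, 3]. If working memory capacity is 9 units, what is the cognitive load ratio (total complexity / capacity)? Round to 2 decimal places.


Total complexity = 4 + 2 + 4 + 1 + 3 = 14
Load = total / capacity = 14 / 9
= 1.56


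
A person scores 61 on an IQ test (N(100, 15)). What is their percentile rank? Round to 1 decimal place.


z = (IQ - mean) / SD
z = (61 - 100) / 15 = -2.6
Percentile = Phi(-2.6) * 100
Phi(-2.6) = 0.004661
= 0.5


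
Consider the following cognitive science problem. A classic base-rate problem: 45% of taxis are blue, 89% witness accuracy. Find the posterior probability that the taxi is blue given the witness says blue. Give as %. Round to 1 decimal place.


P(blue | says blue) = P(says blue | blue)*P(blue) / [P(says blue | blue)*P(blue) + P(says blue | not blue)*P(not blue)]
Numerator = 0.89 * 0.45 = 0.4005
False identification = 0.11 * 0.55 = 0.0605
P = 0.4005 / (0.4005 + 0.0605)
= 0.4005 / 0.461
As percentage = 86.9


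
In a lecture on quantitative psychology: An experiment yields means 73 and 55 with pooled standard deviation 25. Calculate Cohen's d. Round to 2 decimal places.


Cohen's d = (M1 - M2) / S_pooled
= (73 - 55) / 25
= 18 / 25
= 0.72


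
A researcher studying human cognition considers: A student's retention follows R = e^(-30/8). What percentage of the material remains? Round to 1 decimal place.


R = e^(-t/S)
-t/S = -30/8 = -3.75
R = e^(-3.75) = 0.023518
Percentage = 0.023518 * 100
= 2.4


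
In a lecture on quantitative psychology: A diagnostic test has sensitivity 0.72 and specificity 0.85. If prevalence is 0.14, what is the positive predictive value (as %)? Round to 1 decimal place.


PPV = (sens * prev) / (sens * prev + (1-spec) * (1-prev))
Numerator = 0.72 * 0.14 = 0.1008
P(positive and no disease) = (1 - spec) * (1 - prev) = (1 - 0.85) * (1 - 0.14) = 0.129
Denominator = 0.1008 + 0.129 = 0.2298
PPV = 0.1008 / 0.2298 = 0.438642
As percentage = 43.9


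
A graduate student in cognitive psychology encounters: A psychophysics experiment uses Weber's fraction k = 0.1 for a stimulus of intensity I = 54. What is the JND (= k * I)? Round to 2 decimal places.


JND = k * I
JND = 0.1 * 54
= 5.40


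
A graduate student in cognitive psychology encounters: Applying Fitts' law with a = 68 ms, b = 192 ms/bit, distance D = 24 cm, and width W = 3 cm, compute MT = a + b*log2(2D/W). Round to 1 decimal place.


MT = 68 + 192 * log2(2*24/3)
2D/W = 16.0
log2(16.0) = 4.0
MT = 68 + 192 * 4.0
= 836.0 ms


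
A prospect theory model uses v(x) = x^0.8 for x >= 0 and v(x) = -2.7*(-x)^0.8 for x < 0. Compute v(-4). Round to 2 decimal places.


Since x = -4 < 0, use v(x) = -lambda*(-x)^alpha
(-x) = 4
4^0.8 = 3.0314
v(-4) = -2.7 * 3.0314
= -8.18


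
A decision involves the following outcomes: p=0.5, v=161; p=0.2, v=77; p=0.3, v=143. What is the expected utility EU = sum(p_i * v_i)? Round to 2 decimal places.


EU = sum(p_i * v_i)
0.5 * 161 = 80.5
0.2 * 77 = 15.4
0.3 * 143 = 42.9
EU = 80.5 + 15.4 + 42.9
= 138.80


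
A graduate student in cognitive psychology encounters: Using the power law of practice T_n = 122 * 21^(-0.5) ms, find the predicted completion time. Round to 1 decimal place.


T_n = 122 * 21^(-0.5)
21^(-0.5) = 0.218218
T_n = 122 * 0.218218
= 26.6 ms


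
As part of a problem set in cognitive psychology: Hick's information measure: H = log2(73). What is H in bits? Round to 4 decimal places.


H = log2(n)
H = log2(73)
= 6.1898


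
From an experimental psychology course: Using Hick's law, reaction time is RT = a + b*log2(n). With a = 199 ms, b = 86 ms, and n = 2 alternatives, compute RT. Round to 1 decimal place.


RT = 199 + 86 * log2(2)
log2(2) = 1.0
RT = 199 + 86 * 1.0
= 199 + 86.0
= 285.0 ms


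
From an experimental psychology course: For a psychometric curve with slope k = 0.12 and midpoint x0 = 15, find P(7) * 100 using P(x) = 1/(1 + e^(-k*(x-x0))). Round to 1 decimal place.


P(x) = 1/(1 + e^(-0.12*(7 - 15)))
Exponent = -0.12 * -8 = 0.96
e^(0.96) = 2.611696
P = 1/(1 + 2.611696) = 0.276878
Percentage = 27.7


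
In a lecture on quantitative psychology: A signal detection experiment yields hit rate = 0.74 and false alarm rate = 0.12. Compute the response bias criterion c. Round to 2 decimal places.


c = -0.5 * (z(HR) + z(FAR))
z(0.74) = 0.6433
z(0.12) = -1.175
c = -0.5 * (0.6433 + -1.175)
= -0.5 * -0.5317
= 0.27


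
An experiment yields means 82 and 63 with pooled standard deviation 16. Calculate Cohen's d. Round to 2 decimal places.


Cohen's d = (M1 - M2) / S_pooled
= (82 - 63) / 16
= 19 / 16
= 1.19


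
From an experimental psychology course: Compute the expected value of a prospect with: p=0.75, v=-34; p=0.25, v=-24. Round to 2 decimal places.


EU = sum(p_i * v_i)
0.75 * -34 = -25.5
0.25 * -24 = -6.0
EU = -25.5 + -6.0
= -31.50


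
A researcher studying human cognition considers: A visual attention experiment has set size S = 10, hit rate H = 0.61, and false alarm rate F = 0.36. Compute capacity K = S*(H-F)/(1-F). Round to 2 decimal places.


K = S * (H - F) / (1 - F)
H - F = 0.25
1 - F = 0.64
K = 10 * 0.25 / 0.64
= 3.91


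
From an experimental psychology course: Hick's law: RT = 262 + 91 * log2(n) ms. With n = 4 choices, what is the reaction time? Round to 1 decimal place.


RT = 262 + 91 * log2(4)
log2(4) = 2.0
RT = 262 + 91 * 2.0
= 262 + 182.0
= 444.0 ms


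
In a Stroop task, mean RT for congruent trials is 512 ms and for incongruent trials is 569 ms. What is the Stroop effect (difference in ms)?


Stroop effect = RT(incongruent) - RT(congruent)
= 569 - 512
= 57 ms


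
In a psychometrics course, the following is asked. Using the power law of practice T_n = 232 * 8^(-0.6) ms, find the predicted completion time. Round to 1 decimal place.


T_n = 232 * 8^(-0.6)
8^(-0.6) = 0.287175
T_n = 232 * 0.287175
= 66.6 ms


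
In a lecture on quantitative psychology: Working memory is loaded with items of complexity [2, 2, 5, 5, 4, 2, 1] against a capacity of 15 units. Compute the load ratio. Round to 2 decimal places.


Total complexity = 2 + 2 + 5 + 5 + 4 + 2 + 1 = 21
Load = total / capacity = 21 / 15
= 1.40


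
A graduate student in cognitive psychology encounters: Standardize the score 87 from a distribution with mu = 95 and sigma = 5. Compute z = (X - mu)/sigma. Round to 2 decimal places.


z = (X - mu) / sigma
= (87 - 95) / 5
= -8 / 5
= -1.60


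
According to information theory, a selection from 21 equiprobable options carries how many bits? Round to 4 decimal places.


H = log2(n)
H = log2(21)
= 4.3923


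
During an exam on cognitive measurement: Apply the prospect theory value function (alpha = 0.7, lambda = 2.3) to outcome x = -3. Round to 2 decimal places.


Since x = -3 < 0, use v(x) = -lambda*(-x)^alpha
(-x) = 3
3^0.7 = 2.1577
v(-3) = -2.3 * 2.1577
= -4.96


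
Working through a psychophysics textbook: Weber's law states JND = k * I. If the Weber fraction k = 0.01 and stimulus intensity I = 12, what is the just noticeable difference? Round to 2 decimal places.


JND = k * I
JND = 0.01 * 12
= 0.12


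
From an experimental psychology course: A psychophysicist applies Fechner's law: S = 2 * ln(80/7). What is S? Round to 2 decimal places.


S = 2 * ln(80/7)
I/I0 = 11.428571
ln(11.428571) = 2.4361
S = 2 * 2.4361
= 4.87


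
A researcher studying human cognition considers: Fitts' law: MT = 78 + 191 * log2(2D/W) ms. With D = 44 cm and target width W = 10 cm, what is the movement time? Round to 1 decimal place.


MT = 78 + 191 * log2(2*44/10)
2D/W = 8.8
log2(8.8) = 3.1375
MT = 78 + 191 * 3.1375
= 677.3 ms


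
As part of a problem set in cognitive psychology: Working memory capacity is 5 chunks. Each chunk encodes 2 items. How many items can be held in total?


Total items = chunks * items_per_chunk
= 5 * 2
= 10


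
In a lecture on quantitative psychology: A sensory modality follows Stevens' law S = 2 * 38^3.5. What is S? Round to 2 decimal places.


S = 2 * 38^3.5
38^3.5 = 338253.7252
S = 2 * 338253.7252
= 676507.45


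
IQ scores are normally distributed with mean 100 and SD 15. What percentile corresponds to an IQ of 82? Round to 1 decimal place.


z = (IQ - mean) / SD
z = (82 - 100) / 15 = -1.2
Percentile = Phi(-1.2) * 100
Phi(-1.2) = 0.11507
= 11.5


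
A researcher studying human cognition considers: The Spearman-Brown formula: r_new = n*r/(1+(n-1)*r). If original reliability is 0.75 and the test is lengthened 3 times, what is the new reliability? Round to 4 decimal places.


r_new = n*r / (1 + (n-1)*r)
Numerator = 3 * 0.75 = 2.25
Denominator = 1 + 2 * 0.75 = 2.5
r_new = 2.25 / 2.5
= 0.9000


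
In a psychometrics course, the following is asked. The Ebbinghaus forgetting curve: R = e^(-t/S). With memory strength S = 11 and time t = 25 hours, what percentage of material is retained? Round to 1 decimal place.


R = e^(-t/S)
-t/S = -25/11 = -2.272727
R = e^(-2.272727) = 0.103031
Percentage = 0.103031 * 100
= 10.3


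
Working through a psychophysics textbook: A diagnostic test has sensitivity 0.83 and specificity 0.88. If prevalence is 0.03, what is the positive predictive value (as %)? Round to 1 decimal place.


PPV = (sens * prev) / (sens * prev + (1-spec) * (1-prev))
Numerator = 0.83 * 0.03 = 0.0249
P(positive and no disease) = (1 - spec) * (1 - prev) = (1 - 0.88) * (1 - 0.03) = 0.1164
Denominator = 0.0249 + 0.1164 = 0.1413
PPV = 0.0249 / 0.1413 = 0.176221
As percentage = 17.6


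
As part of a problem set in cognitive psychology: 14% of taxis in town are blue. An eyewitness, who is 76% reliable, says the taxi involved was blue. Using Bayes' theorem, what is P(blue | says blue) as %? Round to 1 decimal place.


P(blue | says blue) = P(says blue | blue)*P(blue) / [P(says blue | blue)*P(blue) + P(says blue | not blue)*P(not blue)]
Numerator = 0.76 * 0.14 = 0.1064
False identification = 0.24 * 0.86 = 0.2064
P = 0.1064 / (0.1064 + 0.2064)
= 0.1064 / 0.3128
As percentage = 34.0


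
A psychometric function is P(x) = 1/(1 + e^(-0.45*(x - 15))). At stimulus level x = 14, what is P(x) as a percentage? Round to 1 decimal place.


P(x) = 1/(1 + e^(-0.45*(14 - 15)))
Exponent = -0.45 * -1 = 0.45
e^(0.45) = 1.568312
P = 1/(1 + 1.568312) = 0.389361
Percentage = 38.9


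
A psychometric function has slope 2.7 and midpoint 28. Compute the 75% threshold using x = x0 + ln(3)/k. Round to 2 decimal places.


At P = 0.75: 0.75 = 1/(1 + e^(-k*(x-x0)))
Solving: e^(-k*(x-x0)) = 1/3
x = x0 + ln(3)/k
ln(3) = 1.0986
x = 28 + 1.0986/2.7
= 28 + 0.4069
= 28.41


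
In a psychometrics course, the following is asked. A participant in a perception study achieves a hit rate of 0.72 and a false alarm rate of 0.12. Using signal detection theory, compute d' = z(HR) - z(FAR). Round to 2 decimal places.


d' = z(HR) - z(FAR)
z(0.72) = 0.5828
z(0.12) = -1.175
d' = 0.5828 - -1.175
= 1.76


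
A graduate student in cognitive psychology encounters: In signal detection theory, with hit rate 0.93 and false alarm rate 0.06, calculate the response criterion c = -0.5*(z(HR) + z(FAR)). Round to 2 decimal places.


c = -0.5 * (z(HR) + z(FAR))
z(0.93) = 1.4758
z(0.06) = -1.5548
c = -0.5 * (1.4758 + -1.5548)
= -0.5 * -0.079
= 0.04


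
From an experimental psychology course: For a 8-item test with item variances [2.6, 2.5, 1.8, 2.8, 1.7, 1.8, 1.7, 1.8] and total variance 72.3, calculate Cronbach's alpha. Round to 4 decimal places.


alpha = (k/(k-1)) * (1 - sum(s_i^2)/s_total^2)
sum(item variances) = 16.7
k/(k-1) = 8/7 = 1.142857
1 - 16.7/72.3 = 1 - 0.230982 = 0.769018
alpha = 1.142857 * 0.769018
= 0.8789


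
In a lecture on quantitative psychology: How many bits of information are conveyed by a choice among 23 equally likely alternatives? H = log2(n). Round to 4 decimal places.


H = log2(n)
H = log2(23)
= 4.5236


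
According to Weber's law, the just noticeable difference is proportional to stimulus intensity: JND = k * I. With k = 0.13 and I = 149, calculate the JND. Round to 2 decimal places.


JND = k * I
JND = 0.13 * 149
= 19.37


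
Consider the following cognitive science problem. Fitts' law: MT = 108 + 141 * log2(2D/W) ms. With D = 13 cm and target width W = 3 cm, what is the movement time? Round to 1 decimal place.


MT = 108 + 141 * log2(2*13/3)
2D/W = 8.666667
log2(8.666667) = 3.1155
MT = 108 + 141 * 3.1155
= 547.3 ms


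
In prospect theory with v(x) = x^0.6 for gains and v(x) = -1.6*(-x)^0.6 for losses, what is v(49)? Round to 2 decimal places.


Since x = 49 >= 0, use v(x) = x^0.6
49^0.6 = 10.3304
v(49) = 10.33


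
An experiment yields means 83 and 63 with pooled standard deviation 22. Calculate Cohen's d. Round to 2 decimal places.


Cohen's d = (M1 - M2) / S_pooled
= (83 - 63) / 22
= 20 / 22
= 0.91


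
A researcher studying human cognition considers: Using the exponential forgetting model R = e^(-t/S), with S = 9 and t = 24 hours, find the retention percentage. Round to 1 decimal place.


R = e^(-t/S)
-t/S = -24/9 = -2.666667
R = e^(-2.666667) = 0.069483
Percentage = 0.069483 * 100
= 6.9


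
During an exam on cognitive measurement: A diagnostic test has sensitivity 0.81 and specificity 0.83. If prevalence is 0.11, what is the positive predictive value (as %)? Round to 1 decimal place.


PPV = (sens * prev) / (sens * prev + (1-spec) * (1-prev))
Numerator = 0.81 * 0.11 = 0.0891
P(positive and no disease) = (1 - spec) * (1 - prev) = (1 - 0.83) * (1 - 0.11) = 0.1513
Denominator = 0.0891 + 0.1513 = 0.2404
PPV = 0.0891 / 0.2404 = 0.370632
As percentage = 37.1


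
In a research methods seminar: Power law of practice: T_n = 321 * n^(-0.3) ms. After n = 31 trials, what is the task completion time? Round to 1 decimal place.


T_n = 321 * 31^(-0.3)
31^(-0.3) = 0.356937
T_n = 321 * 0.356937
= 114.6 ms


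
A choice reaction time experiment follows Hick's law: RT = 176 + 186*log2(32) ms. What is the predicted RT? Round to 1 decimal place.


RT = 176 + 186 * log2(32)
log2(32) = 5.0
RT = 176 + 186 * 5.0
= 176 + 930.0
= 1106.0 ms


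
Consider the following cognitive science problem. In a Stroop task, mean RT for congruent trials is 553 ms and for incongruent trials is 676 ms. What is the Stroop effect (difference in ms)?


Stroop effect = RT(incongruent) - RT(congruent)
= 676 - 553
= 123 ms


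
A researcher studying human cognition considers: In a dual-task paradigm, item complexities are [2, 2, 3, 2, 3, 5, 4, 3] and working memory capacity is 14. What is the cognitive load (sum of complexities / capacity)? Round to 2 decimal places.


Total complexity = 2 + 2 + 3 + 2 + 3 + 5 + 4 + 3 = 24
Load = total / capacity = 24 / 14
= 1.71


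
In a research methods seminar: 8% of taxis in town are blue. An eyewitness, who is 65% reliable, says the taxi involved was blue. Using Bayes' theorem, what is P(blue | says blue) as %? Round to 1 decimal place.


P(blue | says blue) = P(says blue | blue)*P(blue) / [P(says blue | blue)*P(blue) + P(says blue | not blue)*P(not blue)]
Numerator = 0.65 * 0.08 = 0.052
False identification = 0.35 * 0.92 = 0.322
P = 0.052 / (0.052 + 0.322)
= 0.052 / 0.374
As percentage = 13.9


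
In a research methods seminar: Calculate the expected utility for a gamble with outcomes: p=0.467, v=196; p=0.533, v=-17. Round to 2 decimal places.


EU = sum(p_i * v_i)
0.467 * 196 = 91.532
0.533 * -17 = -9.061
EU = 91.532 + -9.061
= 82.47


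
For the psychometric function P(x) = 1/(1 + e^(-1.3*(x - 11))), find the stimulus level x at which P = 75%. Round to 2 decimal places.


At P = 0.75: 0.75 = 1/(1 + e^(-k*(x-x0)))
Solving: e^(-k*(x-x0)) = 1/3
x = x0 + ln(3)/k
ln(3) = 1.0986
x = 11 + 1.0986/1.3
= 11 + 0.8451
= 11.85


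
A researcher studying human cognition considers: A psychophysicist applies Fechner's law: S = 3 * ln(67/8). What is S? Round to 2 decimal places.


S = 3 * ln(67/8)
I/I0 = 8.375
ln(8.375) = 2.1253
S = 3 * 2.1253
= 6.38


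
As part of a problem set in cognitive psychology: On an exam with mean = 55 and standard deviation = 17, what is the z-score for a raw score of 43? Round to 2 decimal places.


z = (X - mu) / sigma
= (43 - 55) / 17
= -12 / 17
= -0.71


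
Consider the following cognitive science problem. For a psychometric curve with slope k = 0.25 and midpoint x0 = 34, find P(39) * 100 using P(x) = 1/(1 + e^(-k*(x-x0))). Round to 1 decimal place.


P(x) = 1/(1 + e^(-0.25*(39 - 34)))
Exponent = -0.25 * 5 = -1.25
e^(-1.25) = 0.286505
P = 1/(1 + 0.286505) = 0.7773
Percentage = 77.7


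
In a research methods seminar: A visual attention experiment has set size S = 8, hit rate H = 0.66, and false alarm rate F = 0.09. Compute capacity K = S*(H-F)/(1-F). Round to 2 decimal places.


K = S * (H - F) / (1 - F)
H - F = 0.57
1 - F = 0.91
K = 8 * 0.57 / 0.91
= 5.01


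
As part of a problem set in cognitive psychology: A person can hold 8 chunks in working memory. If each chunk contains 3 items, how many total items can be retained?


Total items = chunks * items_per_chunk
= 8 * 3
= 24


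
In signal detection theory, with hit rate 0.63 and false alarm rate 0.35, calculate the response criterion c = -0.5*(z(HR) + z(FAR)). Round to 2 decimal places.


c = -0.5 * (z(HR) + z(FAR))
z(0.63) = 0.3319
z(0.35) = -0.3853
c = -0.5 * (0.3319 + -0.3853)
= -0.5 * -0.0534
= 0.03


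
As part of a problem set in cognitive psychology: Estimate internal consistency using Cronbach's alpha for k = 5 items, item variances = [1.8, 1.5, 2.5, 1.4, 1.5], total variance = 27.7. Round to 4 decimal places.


alpha = (k/(k-1)) * (1 - sum(s_i^2)/s_total^2)
sum(item variances) = 8.7
k/(k-1) = 5/4 = 1.25
1 - 8.7/27.7 = 1 - 0.314079 = 0.685921
alpha = 1.25 * 0.685921
= 0.8574


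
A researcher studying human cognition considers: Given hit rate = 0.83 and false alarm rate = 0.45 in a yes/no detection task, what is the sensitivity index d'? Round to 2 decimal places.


d' = z(HR) - z(FAR)
z(0.83) = 0.9542
z(0.45) = -0.1257
d' = 0.9542 - -0.1257
= 1.08


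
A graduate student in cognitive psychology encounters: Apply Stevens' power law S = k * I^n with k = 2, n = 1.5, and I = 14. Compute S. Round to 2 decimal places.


S = 2 * 14^1.5
14^1.5 = 52.3832
S = 2 * 52.3832
= 104.77


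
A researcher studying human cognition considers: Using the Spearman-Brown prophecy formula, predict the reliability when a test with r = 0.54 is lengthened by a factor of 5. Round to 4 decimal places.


r_new = n*r / (1 + (n-1)*r)
Numerator = 5 * 0.54 = 2.7
Denominator = 1 + 4 * 0.54 = 3.16
r_new = 2.7 / 3.16
= 0.8544


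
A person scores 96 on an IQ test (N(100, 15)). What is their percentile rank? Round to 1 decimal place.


z = (IQ - mean) / SD
z = (96 - 100) / 15 = -0.2667
Percentile = Phi(-0.2667) * 100
Phi(-0.2667) = 0.39485
= 39.5


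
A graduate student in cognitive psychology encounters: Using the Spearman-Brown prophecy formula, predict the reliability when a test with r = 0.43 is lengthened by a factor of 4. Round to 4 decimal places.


r_new = n*r / (1 + (n-1)*r)
Numerator = 4 * 0.43 = 1.72
Denominator = 1 + 3 * 0.43 = 2.29
r_new = 1.72 / 2.29
= 0.7511


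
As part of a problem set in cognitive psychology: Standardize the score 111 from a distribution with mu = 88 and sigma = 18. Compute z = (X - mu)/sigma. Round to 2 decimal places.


z = (X - mu) / sigma
= (111 - 88) / 18
= 23 / 18
= 1.28


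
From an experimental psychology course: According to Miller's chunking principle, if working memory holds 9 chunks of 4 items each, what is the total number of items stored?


Total items = chunks * items_per_chunk
= 9 * 4
= 36


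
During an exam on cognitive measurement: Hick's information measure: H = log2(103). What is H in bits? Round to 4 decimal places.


H = log2(n)
H = log2(103)
= 6.6865


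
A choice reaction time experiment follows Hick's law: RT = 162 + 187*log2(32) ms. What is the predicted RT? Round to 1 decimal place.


RT = 162 + 187 * log2(32)
log2(32) = 5.0
RT = 162 + 187 * 5.0
= 162 + 935.0
= 1097.0 ms


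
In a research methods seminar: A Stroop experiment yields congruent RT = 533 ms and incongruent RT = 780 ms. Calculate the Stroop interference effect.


Stroop effect = RT(incongruent) - RT(congruent)
= 780 - 533
= 247 ms


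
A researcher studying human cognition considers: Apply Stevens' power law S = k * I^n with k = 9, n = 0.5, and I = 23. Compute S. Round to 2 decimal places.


S = 9 * 23^0.5
23^0.5 = 4.7958
S = 9 * 4.7958
= 43.16


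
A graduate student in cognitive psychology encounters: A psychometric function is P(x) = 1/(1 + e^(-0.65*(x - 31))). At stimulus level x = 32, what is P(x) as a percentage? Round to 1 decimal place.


P(x) = 1/(1 + e^(-0.65*(32 - 31)))
Exponent = -0.65 * 1 = -0.65
e^(-0.65) = 0.522046
P = 1/(1 + 0.522046) = 0.65701
Percentage = 65.7


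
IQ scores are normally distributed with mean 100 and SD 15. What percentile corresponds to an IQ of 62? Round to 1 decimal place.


z = (IQ - mean) / SD
z = (62 - 100) / 15 = -2.5333
Percentile = Phi(-2.5333) * 100
Phi(-2.5333) = 0.00565
= 0.6


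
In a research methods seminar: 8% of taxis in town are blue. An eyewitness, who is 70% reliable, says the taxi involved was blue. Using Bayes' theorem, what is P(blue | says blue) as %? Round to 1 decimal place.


P(blue | says blue) = P(says blue | blue)*P(blue) / [P(says blue | blue)*P(blue) + P(says blue | not blue)*P(not blue)]
Numerator = 0.7 * 0.08 = 0.056
False identification = 0.3 * 0.92 = 0.276
P = 0.056 / (0.056 + 0.276)
= 0.056 / 0.332
As percentage = 16.9


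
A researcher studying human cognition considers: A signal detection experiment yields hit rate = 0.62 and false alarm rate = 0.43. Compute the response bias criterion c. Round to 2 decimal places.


c = -0.5 * (z(HR) + z(FAR))
z(0.62) = 0.3055
z(0.43) = -0.1764
c = -0.5 * (0.3055 + -0.1764)
= -0.5 * 0.1291
= -0.06


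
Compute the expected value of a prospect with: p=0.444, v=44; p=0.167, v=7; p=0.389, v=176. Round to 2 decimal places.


EU = sum(p_i * v_i)
0.444 * 44 = 19.536
0.167 * 7 = 1.169
0.389 * 176 = 68.464
EU = 19.536 + 1.169 + 68.464
= 89.17


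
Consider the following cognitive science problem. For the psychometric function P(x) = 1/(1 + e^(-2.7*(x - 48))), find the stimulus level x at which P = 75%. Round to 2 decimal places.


At P = 0.75: 0.75 = 1/(1 + e^(-k*(x-x0)))
Solving: e^(-k*(x-x0)) = 1/3
x = x0 + ln(3)/k
ln(3) = 1.0986
x = 48 + 1.0986/2.7
= 48 + 0.4069
= 48.41


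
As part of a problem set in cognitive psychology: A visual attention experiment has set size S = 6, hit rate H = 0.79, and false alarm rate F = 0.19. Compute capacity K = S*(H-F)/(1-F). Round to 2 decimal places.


K = S * (H - F) / (1 - F)
H - F = 0.6
1 - F = 0.81
K = 6 * 0.6 / 0.81
= 4.44


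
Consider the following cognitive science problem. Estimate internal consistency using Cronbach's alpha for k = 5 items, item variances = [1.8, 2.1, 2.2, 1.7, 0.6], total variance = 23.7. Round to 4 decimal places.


alpha = (k/(k-1)) * (1 - sum(s_i^2)/s_total^2)
sum(item variances) = 8.4
k/(k-1) = 5/4 = 1.25
1 - 8.4/23.7 = 1 - 0.35443 = 0.64557
alpha = 1.25 * 0.64557
= 0.8070


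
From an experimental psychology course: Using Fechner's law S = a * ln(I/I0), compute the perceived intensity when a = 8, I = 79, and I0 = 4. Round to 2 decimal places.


S = 8 * ln(79/4)
I/I0 = 19.75
ln(19.75) = 2.9832
S = 8 * 2.9832
= 23.87


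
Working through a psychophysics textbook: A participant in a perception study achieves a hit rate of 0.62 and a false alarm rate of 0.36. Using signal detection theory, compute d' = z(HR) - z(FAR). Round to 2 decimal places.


d' = z(HR) - z(FAR)
z(0.62) = 0.3055
z(0.36) = -0.3585
d' = 0.3055 - -0.3585
= 0.66


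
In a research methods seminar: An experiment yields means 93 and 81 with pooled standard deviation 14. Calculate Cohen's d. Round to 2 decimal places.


Cohen's d = (M1 - M2) / S_pooled
= (93 - 81) / 14
= 12 / 14
= 0.86


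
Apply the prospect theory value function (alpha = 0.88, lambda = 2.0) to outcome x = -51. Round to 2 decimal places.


Since x = -51 < 0, use v(x) = -lambda*(-x)^alpha
(-x) = 51
51^0.88 = 31.8172
v(-51) = -2.0 * 31.8172
= -63.63


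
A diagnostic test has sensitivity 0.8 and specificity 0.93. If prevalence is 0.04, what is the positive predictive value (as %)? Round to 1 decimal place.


PPV = (sens * prev) / (sens * prev + (1-spec) * (1-prev))
Numerator = 0.8 * 0.04 = 0.032
P(positive and no disease) = (1 - spec) * (1 - prev) = (1 - 0.93) * (1 - 0.04) = 0.0672
Denominator = 0.032 + 0.0672 = 0.0992
PPV = 0.032 / 0.0992 = 0.322581
As percentage = 32.3


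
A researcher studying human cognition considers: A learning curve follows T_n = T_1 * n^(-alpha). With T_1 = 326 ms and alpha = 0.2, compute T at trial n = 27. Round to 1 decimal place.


T_n = 326 * 27^(-0.2)
27^(-0.2) = 0.517282
T_n = 326 * 0.517282
= 168.6 ms


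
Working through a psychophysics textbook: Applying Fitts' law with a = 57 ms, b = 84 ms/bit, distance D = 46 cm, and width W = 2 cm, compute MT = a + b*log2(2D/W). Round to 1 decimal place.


MT = 57 + 84 * log2(2*46/2)
2D/W = 46.0
log2(46.0) = 5.5236
MT = 57 + 84 * 5.5236
= 521.0 ms


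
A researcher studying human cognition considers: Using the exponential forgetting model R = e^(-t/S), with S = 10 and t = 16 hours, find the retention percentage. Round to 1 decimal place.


R = e^(-t/S)
-t/S = -16/10 = -1.6
R = e^(-1.6) = 0.201897
Percentage = 0.201897 * 100
= 20.2


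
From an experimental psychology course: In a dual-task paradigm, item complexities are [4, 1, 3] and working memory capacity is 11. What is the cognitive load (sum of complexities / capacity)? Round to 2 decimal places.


Total complexity = 4 + 1 + 3 = 8
Load = total / capacity = 8 / 11
= 0.73


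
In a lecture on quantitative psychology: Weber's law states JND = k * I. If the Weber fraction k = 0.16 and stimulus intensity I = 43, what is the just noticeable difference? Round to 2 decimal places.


JND = k * I
JND = 0.16 * 43
= 6.88


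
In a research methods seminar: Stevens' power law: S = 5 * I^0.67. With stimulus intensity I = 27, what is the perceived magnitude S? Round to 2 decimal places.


S = 5 * 27^0.67
27^0.67 = 9.0994
S = 5 * 9.0994
= 45.50


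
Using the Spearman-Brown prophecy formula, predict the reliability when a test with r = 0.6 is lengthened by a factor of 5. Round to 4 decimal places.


r_new = n*r / (1 + (n-1)*r)
Numerator = 5 * 0.6 = 3.0
Denominator = 1 + 4 * 0.6 = 3.4
r_new = 3.0 / 3.4
= 0.8824


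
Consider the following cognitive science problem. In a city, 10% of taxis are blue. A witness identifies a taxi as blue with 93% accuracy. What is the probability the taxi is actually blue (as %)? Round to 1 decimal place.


P(blue | says blue) = P(says blue | blue)*P(blue) / [P(says blue | blue)*P(blue) + P(says blue | not blue)*P(not blue)]
Numerator = 0.93 * 0.1 = 0.093
False identification = 0.07 * 0.9 = 0.063
P = 0.093 / (0.093 + 0.063)
= 0.093 / 0.156
As percentage = 59.6


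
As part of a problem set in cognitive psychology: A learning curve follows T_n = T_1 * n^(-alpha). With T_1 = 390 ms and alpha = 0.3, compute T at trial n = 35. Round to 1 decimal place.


T_n = 390 * 35^(-0.3)
35^(-0.3) = 0.344175
T_n = 390 * 0.344175
= 134.2 ms


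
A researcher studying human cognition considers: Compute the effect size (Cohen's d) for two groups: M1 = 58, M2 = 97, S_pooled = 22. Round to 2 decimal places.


Cohen's d = (M1 - M2) / S_pooled
= (58 - 97) / 22
= -39 / 22
= -1.77


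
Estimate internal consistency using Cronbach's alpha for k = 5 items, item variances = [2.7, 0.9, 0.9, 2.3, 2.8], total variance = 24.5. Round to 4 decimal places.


alpha = (k/(k-1)) * (1 - sum(s_i^2)/s_total^2)
sum(item variances) = 9.6
k/(k-1) = 5/4 = 1.25
1 - 9.6/24.5 = 1 - 0.391837 = 0.608163
alpha = 1.25 * 0.608163
= 0.7602


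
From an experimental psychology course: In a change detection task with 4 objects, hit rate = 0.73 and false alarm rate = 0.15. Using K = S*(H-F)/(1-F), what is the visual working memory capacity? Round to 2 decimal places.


K = S * (H - F) / (1 - F)
H - F = 0.58
1 - F = 0.85
K = 4 * 0.58 / 0.85
= 2.73


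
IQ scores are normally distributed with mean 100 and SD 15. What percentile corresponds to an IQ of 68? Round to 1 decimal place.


z = (IQ - mean) / SD
z = (68 - 100) / 15 = -2.1333
Percentile = Phi(-2.1333) * 100
Phi(-2.1333) = 0.01645
= 1.6


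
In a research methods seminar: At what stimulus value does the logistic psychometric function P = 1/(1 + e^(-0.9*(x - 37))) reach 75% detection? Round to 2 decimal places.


At P = 0.75: 0.75 = 1/(1 + e^(-k*(x-x0)))
Solving: e^(-k*(x-x0)) = 1/3
x = x0 + ln(3)/k
ln(3) = 1.0986
x = 37 + 1.0986/0.9
= 37 + 1.2207
= 38.22


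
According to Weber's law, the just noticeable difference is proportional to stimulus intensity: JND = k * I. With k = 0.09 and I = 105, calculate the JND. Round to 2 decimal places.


JND = k * I
JND = 0.09 * 105
= 9.45


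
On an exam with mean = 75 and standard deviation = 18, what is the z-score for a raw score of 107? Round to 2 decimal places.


z = (X - mu) / sigma
= (107 - 75) / 18
= 32 / 18
= 1.78


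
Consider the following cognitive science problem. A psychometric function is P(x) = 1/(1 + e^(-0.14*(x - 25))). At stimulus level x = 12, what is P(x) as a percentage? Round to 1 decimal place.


P(x) = 1/(1 + e^(-0.14*(12 - 25)))
Exponent = -0.14 * -13 = 1.82
e^(1.82) = 6.171858
P = 1/(1 + 6.171858) = 0.139434
Percentage = 13.9


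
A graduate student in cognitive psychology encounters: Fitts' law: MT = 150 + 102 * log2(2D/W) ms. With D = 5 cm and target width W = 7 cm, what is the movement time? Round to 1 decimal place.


MT = 150 + 102 * log2(2*5/7)
2D/W = 1.428571
log2(1.428571) = 0.5146
MT = 150 + 102 * 0.5146
= 202.5 ms


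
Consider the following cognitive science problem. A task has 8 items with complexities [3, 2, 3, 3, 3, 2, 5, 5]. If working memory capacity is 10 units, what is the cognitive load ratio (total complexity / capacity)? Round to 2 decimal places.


Total complexity = 3 + 2 + 3 + 3 + 3 + 2 + 5 + 5 = 26
Load = total / capacity = 26 / 10
= 2.60


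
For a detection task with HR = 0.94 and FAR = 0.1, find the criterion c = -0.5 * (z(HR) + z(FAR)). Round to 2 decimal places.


c = -0.5 * (z(HR) + z(FAR))
z(0.94) = 1.5548
z(0.1) = -1.2816
c = -0.5 * (1.5548 + -1.2816)
= -0.5 * 0.2732
= -0.14


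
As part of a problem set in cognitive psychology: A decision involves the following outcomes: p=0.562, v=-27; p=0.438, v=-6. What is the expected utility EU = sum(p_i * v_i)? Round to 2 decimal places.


EU = sum(p_i * v_i)
0.562 * -27 = -15.174
0.438 * -6 = -2.628
EU = -15.174 + -2.628
= -17.80


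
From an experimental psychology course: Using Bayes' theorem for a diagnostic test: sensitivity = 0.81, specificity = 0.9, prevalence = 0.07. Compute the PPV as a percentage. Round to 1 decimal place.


PPV = (sens * prev) / (sens * prev + (1-spec) * (1-prev))
Numerator = 0.81 * 0.07 = 0.0567
P(positive and no disease) = (1 - spec) * (1 - prev) = (1 - 0.9) * (1 - 0.07) = 0.093
Denominator = 0.0567 + 0.093 = 0.1497
PPV = 0.0567 / 0.1497 = 0.378758
As percentage = 37.9


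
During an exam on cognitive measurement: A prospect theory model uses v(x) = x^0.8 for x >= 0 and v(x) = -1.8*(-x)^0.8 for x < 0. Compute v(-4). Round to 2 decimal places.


Since x = -4 < 0, use v(x) = -lambda*(-x)^alpha
(-x) = 4
4^0.8 = 3.0314
v(-4) = -1.8 * 3.0314
= -5.46


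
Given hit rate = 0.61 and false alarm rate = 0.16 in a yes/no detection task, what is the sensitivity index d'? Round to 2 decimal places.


d' = z(HR) - z(FAR)
z(0.61) = 0.2793
z(0.16) = -0.9945
d' = 0.2793 - -0.9945
= 1.27
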